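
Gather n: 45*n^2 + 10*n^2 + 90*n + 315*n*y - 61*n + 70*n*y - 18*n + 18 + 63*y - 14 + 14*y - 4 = 55*n^2 + n*(385*y + 11) + 77*y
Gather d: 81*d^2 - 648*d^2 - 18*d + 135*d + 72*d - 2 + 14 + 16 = -567*d^2 + 189*d + 28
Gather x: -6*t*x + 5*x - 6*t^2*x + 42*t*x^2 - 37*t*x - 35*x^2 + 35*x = x^2*(42*t - 35) + x*(-6*t^2 - 43*t + 40)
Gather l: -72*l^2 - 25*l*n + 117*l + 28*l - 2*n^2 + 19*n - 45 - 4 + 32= -72*l^2 + l*(145 - 25*n) - 2*n^2 + 19*n - 17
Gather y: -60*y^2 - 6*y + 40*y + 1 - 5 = -60*y^2 + 34*y - 4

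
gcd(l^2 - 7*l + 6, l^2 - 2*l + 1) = l - 1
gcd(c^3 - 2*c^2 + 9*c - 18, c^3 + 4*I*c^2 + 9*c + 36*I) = c^2 + 9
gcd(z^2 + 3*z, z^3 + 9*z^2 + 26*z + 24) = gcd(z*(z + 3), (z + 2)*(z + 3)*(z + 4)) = z + 3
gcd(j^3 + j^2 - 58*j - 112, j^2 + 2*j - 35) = j + 7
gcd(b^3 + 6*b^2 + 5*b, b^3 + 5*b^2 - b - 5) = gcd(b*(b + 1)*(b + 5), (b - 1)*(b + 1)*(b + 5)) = b^2 + 6*b + 5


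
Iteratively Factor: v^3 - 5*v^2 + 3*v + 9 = (v - 3)*(v^2 - 2*v - 3) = (v - 3)*(v + 1)*(v - 3)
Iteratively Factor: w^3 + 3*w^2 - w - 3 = (w + 1)*(w^2 + 2*w - 3) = (w + 1)*(w + 3)*(w - 1)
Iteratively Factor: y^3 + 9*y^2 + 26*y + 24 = (y + 2)*(y^2 + 7*y + 12) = (y + 2)*(y + 4)*(y + 3)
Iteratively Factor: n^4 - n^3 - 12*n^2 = (n)*(n^3 - n^2 - 12*n) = n^2*(n^2 - n - 12) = n^2*(n - 4)*(n + 3)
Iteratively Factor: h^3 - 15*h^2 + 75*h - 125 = (h - 5)*(h^2 - 10*h + 25) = (h - 5)^2*(h - 5)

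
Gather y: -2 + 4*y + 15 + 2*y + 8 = 6*y + 21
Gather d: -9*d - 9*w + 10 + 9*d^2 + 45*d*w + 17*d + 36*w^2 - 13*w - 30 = 9*d^2 + d*(45*w + 8) + 36*w^2 - 22*w - 20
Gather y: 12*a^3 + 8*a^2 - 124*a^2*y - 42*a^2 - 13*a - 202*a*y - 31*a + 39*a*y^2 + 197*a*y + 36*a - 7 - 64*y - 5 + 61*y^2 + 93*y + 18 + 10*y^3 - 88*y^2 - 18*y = 12*a^3 - 34*a^2 - 8*a + 10*y^3 + y^2*(39*a - 27) + y*(-124*a^2 - 5*a + 11) + 6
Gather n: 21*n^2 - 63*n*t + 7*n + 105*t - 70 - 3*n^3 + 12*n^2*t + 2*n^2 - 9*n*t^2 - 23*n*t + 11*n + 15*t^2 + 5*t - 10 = -3*n^3 + n^2*(12*t + 23) + n*(-9*t^2 - 86*t + 18) + 15*t^2 + 110*t - 80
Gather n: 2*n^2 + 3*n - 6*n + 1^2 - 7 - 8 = 2*n^2 - 3*n - 14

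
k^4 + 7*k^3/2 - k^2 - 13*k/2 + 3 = (k - 1)*(k - 1/2)*(k + 2)*(k + 3)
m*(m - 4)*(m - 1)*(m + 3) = m^4 - 2*m^3 - 11*m^2 + 12*m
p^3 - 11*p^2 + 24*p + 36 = (p - 6)^2*(p + 1)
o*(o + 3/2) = o^2 + 3*o/2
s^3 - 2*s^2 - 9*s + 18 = (s - 3)*(s - 2)*(s + 3)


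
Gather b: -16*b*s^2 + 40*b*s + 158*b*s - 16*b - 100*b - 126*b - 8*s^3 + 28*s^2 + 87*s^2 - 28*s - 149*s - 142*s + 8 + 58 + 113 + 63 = b*(-16*s^2 + 198*s - 242) - 8*s^3 + 115*s^2 - 319*s + 242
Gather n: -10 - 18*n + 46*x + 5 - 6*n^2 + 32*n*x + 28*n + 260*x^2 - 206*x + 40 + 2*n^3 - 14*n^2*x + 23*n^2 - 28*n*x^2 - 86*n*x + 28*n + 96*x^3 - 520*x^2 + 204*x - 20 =2*n^3 + n^2*(17 - 14*x) + n*(-28*x^2 - 54*x + 38) + 96*x^3 - 260*x^2 + 44*x + 15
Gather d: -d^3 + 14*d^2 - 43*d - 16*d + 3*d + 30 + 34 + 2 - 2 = -d^3 + 14*d^2 - 56*d + 64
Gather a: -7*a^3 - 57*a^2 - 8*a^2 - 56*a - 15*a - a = -7*a^3 - 65*a^2 - 72*a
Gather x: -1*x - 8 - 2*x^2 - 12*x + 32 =-2*x^2 - 13*x + 24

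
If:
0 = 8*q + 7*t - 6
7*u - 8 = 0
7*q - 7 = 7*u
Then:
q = 15/7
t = -78/49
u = 8/7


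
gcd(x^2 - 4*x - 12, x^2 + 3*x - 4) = 1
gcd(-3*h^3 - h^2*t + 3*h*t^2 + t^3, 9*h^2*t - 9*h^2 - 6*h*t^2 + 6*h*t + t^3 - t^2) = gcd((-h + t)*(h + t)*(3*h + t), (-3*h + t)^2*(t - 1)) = 1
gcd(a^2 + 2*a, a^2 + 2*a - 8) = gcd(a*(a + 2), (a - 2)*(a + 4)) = 1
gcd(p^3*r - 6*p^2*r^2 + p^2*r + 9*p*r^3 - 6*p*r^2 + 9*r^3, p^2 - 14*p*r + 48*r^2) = 1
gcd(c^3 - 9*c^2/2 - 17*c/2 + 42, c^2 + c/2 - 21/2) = 1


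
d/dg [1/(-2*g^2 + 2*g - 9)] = 2*(2*g - 1)/(2*g^2 - 2*g + 9)^2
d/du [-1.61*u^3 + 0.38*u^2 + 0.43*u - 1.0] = -4.83*u^2 + 0.76*u + 0.43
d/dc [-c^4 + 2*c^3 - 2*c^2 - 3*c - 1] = -4*c^3 + 6*c^2 - 4*c - 3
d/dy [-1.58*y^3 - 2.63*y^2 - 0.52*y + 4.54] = -4.74*y^2 - 5.26*y - 0.52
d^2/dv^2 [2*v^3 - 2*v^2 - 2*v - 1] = 12*v - 4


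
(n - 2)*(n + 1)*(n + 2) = n^3 + n^2 - 4*n - 4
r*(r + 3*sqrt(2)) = r^2 + 3*sqrt(2)*r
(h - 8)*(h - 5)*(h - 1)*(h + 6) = h^4 - 8*h^3 - 31*h^2 + 278*h - 240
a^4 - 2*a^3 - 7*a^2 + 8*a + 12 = (a - 3)*(a - 2)*(a + 1)*(a + 2)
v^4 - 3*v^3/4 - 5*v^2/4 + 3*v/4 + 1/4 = (v - 1)^2*(v + 1/4)*(v + 1)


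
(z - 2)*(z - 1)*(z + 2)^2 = z^4 + z^3 - 6*z^2 - 4*z + 8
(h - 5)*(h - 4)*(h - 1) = h^3 - 10*h^2 + 29*h - 20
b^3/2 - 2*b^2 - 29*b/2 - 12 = (b/2 + 1/2)*(b - 8)*(b + 3)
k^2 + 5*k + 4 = (k + 1)*(k + 4)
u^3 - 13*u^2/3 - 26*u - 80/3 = (u - 8)*(u + 5/3)*(u + 2)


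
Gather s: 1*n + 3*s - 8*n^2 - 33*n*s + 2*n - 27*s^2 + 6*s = -8*n^2 + 3*n - 27*s^2 + s*(9 - 33*n)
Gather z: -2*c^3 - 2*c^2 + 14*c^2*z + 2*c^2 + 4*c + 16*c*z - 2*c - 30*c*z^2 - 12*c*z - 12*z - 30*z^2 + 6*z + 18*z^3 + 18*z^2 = -2*c^3 + 2*c + 18*z^3 + z^2*(-30*c - 12) + z*(14*c^2 + 4*c - 6)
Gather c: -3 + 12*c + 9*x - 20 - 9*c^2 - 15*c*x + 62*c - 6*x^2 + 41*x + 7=-9*c^2 + c*(74 - 15*x) - 6*x^2 + 50*x - 16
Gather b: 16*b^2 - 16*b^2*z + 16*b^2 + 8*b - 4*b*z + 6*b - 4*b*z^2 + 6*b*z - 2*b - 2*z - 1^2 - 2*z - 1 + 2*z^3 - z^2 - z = b^2*(32 - 16*z) + b*(-4*z^2 + 2*z + 12) + 2*z^3 - z^2 - 5*z - 2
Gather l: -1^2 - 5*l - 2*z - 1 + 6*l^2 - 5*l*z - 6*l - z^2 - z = 6*l^2 + l*(-5*z - 11) - z^2 - 3*z - 2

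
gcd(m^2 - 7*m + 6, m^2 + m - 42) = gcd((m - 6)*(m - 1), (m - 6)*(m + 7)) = m - 6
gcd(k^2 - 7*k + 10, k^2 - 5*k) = k - 5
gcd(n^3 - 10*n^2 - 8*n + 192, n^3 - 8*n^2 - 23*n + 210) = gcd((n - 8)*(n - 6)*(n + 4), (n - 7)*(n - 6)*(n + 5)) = n - 6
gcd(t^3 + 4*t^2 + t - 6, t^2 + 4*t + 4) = t + 2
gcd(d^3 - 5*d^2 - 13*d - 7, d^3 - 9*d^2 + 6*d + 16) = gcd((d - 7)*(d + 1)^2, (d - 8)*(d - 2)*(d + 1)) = d + 1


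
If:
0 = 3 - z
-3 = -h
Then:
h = 3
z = 3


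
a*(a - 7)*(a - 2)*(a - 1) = a^4 - 10*a^3 + 23*a^2 - 14*a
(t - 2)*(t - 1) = t^2 - 3*t + 2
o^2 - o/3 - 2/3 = (o - 1)*(o + 2/3)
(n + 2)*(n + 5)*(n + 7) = n^3 + 14*n^2 + 59*n + 70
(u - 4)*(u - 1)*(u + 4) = u^3 - u^2 - 16*u + 16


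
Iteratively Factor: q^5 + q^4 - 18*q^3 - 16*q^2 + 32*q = (q - 4)*(q^4 + 5*q^3 + 2*q^2 - 8*q) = (q - 4)*(q + 4)*(q^3 + q^2 - 2*q) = q*(q - 4)*(q + 4)*(q^2 + q - 2) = q*(q - 4)*(q + 2)*(q + 4)*(q - 1)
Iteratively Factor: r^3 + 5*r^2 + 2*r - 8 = (r + 4)*(r^2 + r - 2) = (r - 1)*(r + 4)*(r + 2)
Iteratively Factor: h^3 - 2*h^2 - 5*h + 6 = (h + 2)*(h^2 - 4*h + 3) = (h - 3)*(h + 2)*(h - 1)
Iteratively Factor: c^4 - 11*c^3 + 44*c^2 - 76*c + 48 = (c - 2)*(c^3 - 9*c^2 + 26*c - 24) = (c - 4)*(c - 2)*(c^2 - 5*c + 6) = (c - 4)*(c - 3)*(c - 2)*(c - 2)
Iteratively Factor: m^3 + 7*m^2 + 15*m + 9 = (m + 3)*(m^2 + 4*m + 3) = (m + 1)*(m + 3)*(m + 3)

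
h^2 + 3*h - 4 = (h - 1)*(h + 4)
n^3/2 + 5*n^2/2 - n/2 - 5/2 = (n/2 + 1/2)*(n - 1)*(n + 5)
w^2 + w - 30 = (w - 5)*(w + 6)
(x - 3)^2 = x^2 - 6*x + 9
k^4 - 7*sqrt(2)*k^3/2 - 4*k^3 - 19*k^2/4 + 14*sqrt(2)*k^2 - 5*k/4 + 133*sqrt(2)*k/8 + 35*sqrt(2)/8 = (k - 5)*(k + 1/2)^2*(k - 7*sqrt(2)/2)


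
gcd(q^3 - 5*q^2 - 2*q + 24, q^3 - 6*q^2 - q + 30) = q^2 - q - 6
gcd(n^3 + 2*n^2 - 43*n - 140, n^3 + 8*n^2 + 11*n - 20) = n^2 + 9*n + 20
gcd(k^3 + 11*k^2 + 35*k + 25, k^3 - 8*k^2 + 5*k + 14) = k + 1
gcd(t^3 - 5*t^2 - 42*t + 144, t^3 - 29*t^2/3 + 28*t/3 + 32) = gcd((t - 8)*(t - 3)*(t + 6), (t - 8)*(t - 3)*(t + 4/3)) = t^2 - 11*t + 24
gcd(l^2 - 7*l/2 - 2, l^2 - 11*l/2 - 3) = l + 1/2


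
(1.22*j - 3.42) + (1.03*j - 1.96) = 2.25*j - 5.38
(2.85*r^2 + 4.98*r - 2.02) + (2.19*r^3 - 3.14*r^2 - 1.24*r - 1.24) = 2.19*r^3 - 0.29*r^2 + 3.74*r - 3.26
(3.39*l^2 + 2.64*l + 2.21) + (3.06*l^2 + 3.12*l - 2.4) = 6.45*l^2 + 5.76*l - 0.19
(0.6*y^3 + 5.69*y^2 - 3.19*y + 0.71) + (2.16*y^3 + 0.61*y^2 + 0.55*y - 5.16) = 2.76*y^3 + 6.3*y^2 - 2.64*y - 4.45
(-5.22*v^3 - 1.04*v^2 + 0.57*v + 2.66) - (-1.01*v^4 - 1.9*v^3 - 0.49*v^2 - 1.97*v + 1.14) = 1.01*v^4 - 3.32*v^3 - 0.55*v^2 + 2.54*v + 1.52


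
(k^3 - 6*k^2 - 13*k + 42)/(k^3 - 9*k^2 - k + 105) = (k - 2)/(k - 5)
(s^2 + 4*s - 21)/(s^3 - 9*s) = (s + 7)/(s*(s + 3))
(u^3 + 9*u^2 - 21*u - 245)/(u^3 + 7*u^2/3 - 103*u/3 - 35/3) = 3*(u + 7)/(3*u + 1)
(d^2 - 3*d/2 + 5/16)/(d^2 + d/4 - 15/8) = (4*d - 1)/(2*(2*d + 3))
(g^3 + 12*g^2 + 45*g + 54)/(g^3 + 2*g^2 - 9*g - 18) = (g^2 + 9*g + 18)/(g^2 - g - 6)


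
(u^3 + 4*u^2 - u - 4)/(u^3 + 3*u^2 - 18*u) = (u^3 + 4*u^2 - u - 4)/(u*(u^2 + 3*u - 18))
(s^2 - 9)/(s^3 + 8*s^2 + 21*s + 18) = (s - 3)/(s^2 + 5*s + 6)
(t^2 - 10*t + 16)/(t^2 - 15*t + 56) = (t - 2)/(t - 7)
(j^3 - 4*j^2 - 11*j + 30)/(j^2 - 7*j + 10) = j + 3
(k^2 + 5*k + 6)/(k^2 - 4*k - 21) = (k + 2)/(k - 7)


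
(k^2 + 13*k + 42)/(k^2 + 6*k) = (k + 7)/k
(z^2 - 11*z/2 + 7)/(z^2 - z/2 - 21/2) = (z - 2)/(z + 3)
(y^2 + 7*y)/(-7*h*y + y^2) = (y + 7)/(-7*h + y)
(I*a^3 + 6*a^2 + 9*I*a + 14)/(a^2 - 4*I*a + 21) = (I*a^2 - a + 2*I)/(a + 3*I)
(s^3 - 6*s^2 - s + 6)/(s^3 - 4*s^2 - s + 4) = (s - 6)/(s - 4)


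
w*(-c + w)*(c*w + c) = -c^2*w^2 - c^2*w + c*w^3 + c*w^2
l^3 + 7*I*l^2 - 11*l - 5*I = (l + I)^2*(l + 5*I)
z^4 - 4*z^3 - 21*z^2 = z^2*(z - 7)*(z + 3)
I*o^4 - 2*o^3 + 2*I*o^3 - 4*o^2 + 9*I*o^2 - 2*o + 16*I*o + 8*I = (o + 1)*(o - 2*I)*(o + 4*I)*(I*o + I)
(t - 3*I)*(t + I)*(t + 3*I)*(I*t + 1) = I*t^4 + 10*I*t^2 + 9*I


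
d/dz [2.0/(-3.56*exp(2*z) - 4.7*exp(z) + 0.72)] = (14.24*exp(z) + 9.4)*exp(z)/(3.56*exp(2*z) + 4.7*exp(z) - 0.72)^2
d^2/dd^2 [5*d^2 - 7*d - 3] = 10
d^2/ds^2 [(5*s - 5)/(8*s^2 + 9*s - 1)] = 10*((s - 1)*(16*s + 9)^2 - (24*s + 1)*(8*s^2 + 9*s - 1))/(8*s^2 + 9*s - 1)^3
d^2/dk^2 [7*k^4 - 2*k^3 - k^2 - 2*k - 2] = 84*k^2 - 12*k - 2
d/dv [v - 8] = 1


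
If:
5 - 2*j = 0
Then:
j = 5/2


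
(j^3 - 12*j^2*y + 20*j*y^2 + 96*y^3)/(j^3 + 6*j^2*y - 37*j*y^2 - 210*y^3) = (j^2 - 6*j*y - 16*y^2)/(j^2 + 12*j*y + 35*y^2)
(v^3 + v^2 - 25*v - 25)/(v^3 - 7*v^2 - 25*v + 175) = (v + 1)/(v - 7)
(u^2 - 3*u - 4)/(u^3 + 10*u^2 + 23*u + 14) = (u - 4)/(u^2 + 9*u + 14)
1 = 1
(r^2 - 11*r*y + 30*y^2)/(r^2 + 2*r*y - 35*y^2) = (r - 6*y)/(r + 7*y)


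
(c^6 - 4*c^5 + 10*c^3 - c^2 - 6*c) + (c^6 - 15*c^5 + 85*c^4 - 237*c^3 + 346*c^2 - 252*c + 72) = 2*c^6 - 19*c^5 + 85*c^4 - 227*c^3 + 345*c^2 - 258*c + 72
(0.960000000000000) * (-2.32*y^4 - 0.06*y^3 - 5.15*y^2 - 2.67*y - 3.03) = -2.2272*y^4 - 0.0576*y^3 - 4.944*y^2 - 2.5632*y - 2.9088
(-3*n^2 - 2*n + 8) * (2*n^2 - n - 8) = -6*n^4 - n^3 + 42*n^2 + 8*n - 64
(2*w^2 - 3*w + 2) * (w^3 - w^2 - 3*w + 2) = 2*w^5 - 5*w^4 - w^3 + 11*w^2 - 12*w + 4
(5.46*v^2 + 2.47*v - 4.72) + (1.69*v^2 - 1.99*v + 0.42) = 7.15*v^2 + 0.48*v - 4.3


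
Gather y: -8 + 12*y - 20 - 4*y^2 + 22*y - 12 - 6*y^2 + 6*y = -10*y^2 + 40*y - 40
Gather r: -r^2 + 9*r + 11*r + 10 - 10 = -r^2 + 20*r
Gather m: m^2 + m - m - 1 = m^2 - 1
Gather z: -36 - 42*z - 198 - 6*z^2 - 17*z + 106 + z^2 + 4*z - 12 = -5*z^2 - 55*z - 140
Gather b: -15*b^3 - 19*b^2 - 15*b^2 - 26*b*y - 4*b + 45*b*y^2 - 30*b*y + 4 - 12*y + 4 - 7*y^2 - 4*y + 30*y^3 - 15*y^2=-15*b^3 - 34*b^2 + b*(45*y^2 - 56*y - 4) + 30*y^3 - 22*y^2 - 16*y + 8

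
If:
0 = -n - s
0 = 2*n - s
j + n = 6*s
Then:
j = 0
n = 0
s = 0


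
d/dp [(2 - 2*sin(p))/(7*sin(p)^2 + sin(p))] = 2*(7*cos(p) - 14/tan(p) - cos(p)/sin(p)^2)/(7*sin(p) + 1)^2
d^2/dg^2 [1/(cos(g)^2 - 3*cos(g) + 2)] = (-4*sin(g)^4 + 3*sin(g)^2 - 69*cos(g)/4 + 9*cos(3*g)/4 + 15)/((cos(g) - 2)^3*(cos(g) - 1)^3)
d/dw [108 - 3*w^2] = -6*w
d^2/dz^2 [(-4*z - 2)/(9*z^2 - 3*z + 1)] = 12*(-3*(2*z + 1)*(6*z - 1)^2 + (18*z + 1)*(9*z^2 - 3*z + 1))/(9*z^2 - 3*z + 1)^3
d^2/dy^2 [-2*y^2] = -4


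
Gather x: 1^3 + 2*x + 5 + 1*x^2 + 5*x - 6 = x^2 + 7*x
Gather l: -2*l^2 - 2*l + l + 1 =-2*l^2 - l + 1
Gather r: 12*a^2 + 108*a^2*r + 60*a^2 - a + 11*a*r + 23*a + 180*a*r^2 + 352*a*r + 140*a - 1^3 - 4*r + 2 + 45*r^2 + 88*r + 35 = 72*a^2 + 162*a + r^2*(180*a + 45) + r*(108*a^2 + 363*a + 84) + 36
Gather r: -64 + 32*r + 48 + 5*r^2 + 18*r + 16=5*r^2 + 50*r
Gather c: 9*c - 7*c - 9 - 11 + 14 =2*c - 6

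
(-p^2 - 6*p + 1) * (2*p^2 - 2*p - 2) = -2*p^4 - 10*p^3 + 16*p^2 + 10*p - 2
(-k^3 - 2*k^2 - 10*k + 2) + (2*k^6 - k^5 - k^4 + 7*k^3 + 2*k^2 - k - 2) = 2*k^6 - k^5 - k^4 + 6*k^3 - 11*k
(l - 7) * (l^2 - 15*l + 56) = l^3 - 22*l^2 + 161*l - 392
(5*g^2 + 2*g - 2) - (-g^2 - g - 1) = 6*g^2 + 3*g - 1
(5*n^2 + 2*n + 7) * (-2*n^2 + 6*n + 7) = -10*n^4 + 26*n^3 + 33*n^2 + 56*n + 49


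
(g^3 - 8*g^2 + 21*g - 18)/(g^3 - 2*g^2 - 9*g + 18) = (g - 3)/(g + 3)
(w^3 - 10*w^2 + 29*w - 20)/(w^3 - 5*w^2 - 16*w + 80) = (w - 1)/(w + 4)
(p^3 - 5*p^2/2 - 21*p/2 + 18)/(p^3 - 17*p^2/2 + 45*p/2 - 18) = (p + 3)/(p - 3)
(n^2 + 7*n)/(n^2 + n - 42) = n/(n - 6)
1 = 1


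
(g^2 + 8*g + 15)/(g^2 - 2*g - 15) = (g + 5)/(g - 5)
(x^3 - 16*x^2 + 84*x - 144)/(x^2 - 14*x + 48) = (x^2 - 10*x + 24)/(x - 8)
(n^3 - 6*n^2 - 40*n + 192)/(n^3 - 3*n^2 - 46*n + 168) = (n^2 - 2*n - 48)/(n^2 + n - 42)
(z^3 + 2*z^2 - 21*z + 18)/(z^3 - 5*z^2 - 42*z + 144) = (z - 1)/(z - 8)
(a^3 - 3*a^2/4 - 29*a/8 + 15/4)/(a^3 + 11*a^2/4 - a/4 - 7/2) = (8*a^2 - 22*a + 15)/(2*(4*a^2 + 3*a - 7))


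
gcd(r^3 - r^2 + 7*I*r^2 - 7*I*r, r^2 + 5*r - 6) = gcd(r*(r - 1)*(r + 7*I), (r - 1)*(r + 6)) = r - 1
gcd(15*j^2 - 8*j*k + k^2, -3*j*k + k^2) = 3*j - k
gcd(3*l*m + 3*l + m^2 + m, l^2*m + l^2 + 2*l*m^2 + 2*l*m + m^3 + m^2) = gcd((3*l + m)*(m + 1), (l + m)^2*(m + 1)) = m + 1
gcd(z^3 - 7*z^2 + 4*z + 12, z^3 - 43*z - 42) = z + 1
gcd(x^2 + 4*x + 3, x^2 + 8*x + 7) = x + 1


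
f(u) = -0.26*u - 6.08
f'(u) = -0.260000000000000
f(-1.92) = -5.58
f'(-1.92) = -0.26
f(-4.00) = -5.04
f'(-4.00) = -0.26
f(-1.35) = -5.73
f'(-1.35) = -0.26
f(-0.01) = -6.08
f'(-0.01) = -0.26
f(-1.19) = -5.77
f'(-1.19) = -0.26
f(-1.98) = -5.57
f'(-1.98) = -0.26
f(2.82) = -6.81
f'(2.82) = -0.26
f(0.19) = -6.13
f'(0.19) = -0.26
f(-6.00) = -4.52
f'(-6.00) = -0.26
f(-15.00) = -2.18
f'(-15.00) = -0.26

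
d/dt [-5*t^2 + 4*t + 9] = 4 - 10*t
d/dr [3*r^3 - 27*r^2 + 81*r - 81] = 9*r^2 - 54*r + 81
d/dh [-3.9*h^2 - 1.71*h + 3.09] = -7.8*h - 1.71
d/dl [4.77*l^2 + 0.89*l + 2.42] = 9.54*l + 0.89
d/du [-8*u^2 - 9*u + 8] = -16*u - 9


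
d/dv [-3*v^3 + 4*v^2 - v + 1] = -9*v^2 + 8*v - 1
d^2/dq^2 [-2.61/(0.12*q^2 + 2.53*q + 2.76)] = (0.075168*q^2 + 1.584792*q - 2.61*(0.24*q + 2.53)*(0.48*q + 5.06) + 1.728864)/(0.12*q^2 + 2.53*q + 2.76)^3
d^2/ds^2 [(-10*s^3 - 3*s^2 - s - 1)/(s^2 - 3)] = 2*(-31*s^3 - 30*s^2 - 279*s - 30)/(s^6 - 9*s^4 + 27*s^2 - 27)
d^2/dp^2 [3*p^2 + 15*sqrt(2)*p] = 6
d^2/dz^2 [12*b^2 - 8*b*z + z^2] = 2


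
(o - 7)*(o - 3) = o^2 - 10*o + 21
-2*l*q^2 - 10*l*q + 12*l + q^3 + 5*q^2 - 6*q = (-2*l + q)*(q - 1)*(q + 6)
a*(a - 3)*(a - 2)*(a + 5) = a^4 - 19*a^2 + 30*a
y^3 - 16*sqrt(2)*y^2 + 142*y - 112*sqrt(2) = (y - 8*sqrt(2))*(y - 7*sqrt(2))*(y - sqrt(2))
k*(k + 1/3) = k^2 + k/3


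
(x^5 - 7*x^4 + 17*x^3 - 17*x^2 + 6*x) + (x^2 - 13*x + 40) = x^5 - 7*x^4 + 17*x^3 - 16*x^2 - 7*x + 40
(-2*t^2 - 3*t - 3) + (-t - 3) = -2*t^2 - 4*t - 6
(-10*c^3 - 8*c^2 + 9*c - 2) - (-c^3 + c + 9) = -9*c^3 - 8*c^2 + 8*c - 11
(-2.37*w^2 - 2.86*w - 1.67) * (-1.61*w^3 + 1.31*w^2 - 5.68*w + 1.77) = 3.8157*w^5 + 1.4999*w^4 + 12.4037*w^3 + 9.8622*w^2 + 4.4234*w - 2.9559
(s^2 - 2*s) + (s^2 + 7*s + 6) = 2*s^2 + 5*s + 6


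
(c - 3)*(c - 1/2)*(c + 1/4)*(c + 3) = c^4 - c^3/4 - 73*c^2/8 + 9*c/4 + 9/8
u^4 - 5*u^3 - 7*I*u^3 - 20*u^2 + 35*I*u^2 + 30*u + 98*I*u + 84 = (u - 7)*(u + 2)*(u - 6*I)*(u - I)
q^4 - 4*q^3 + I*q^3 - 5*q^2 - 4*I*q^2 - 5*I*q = q*(q - 5)*(q + 1)*(q + I)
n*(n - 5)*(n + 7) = n^3 + 2*n^2 - 35*n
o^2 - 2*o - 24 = (o - 6)*(o + 4)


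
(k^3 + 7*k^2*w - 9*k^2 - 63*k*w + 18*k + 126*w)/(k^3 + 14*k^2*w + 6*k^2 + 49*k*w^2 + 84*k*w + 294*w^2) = (k^2 - 9*k + 18)/(k^2 + 7*k*w + 6*k + 42*w)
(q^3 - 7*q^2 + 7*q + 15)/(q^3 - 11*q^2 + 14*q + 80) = (q^2 - 2*q - 3)/(q^2 - 6*q - 16)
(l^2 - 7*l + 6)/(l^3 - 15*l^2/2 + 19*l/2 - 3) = 2/(2*l - 1)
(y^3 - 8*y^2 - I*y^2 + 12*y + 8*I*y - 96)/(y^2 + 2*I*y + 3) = (y^2 - 4*y*(2 + I) + 32*I)/(y - I)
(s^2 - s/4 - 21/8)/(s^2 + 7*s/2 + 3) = (s - 7/4)/(s + 2)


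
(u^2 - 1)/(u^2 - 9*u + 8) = (u + 1)/(u - 8)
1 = 1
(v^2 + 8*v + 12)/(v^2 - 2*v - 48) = (v + 2)/(v - 8)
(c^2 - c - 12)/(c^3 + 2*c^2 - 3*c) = (c - 4)/(c*(c - 1))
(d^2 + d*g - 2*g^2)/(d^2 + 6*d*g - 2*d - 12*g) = (d^2 + d*g - 2*g^2)/(d^2 + 6*d*g - 2*d - 12*g)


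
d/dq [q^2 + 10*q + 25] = 2*q + 10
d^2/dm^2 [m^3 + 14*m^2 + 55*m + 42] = 6*m + 28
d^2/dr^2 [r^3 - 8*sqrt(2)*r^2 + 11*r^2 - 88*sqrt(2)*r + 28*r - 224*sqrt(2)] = 6*r - 16*sqrt(2) + 22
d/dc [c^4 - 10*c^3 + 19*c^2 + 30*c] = 4*c^3 - 30*c^2 + 38*c + 30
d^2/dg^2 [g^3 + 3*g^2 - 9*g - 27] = 6*g + 6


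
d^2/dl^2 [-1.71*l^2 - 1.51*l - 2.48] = -3.42000000000000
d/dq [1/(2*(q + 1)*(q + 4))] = (-q - 5/2)/(q^4 + 10*q^3 + 33*q^2 + 40*q + 16)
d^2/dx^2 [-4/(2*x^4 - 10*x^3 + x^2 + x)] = 8*(x*(12*x^2 - 30*x + 1)*(2*x^3 - 10*x^2 + x + 1) - (8*x^3 - 30*x^2 + 2*x + 1)^2)/(x^3*(2*x^3 - 10*x^2 + x + 1)^3)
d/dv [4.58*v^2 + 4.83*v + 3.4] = 9.16*v + 4.83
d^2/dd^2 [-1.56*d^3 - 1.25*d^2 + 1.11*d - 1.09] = -9.36*d - 2.5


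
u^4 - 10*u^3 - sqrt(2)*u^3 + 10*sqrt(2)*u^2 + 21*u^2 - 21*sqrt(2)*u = u*(u - 7)*(u - 3)*(u - sqrt(2))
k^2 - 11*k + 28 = (k - 7)*(k - 4)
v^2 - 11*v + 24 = (v - 8)*(v - 3)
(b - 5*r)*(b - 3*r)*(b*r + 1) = b^3*r - 8*b^2*r^2 + b^2 + 15*b*r^3 - 8*b*r + 15*r^2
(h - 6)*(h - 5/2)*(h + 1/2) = h^3 - 8*h^2 + 43*h/4 + 15/2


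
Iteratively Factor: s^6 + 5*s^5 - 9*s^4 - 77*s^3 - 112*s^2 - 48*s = (s + 1)*(s^5 + 4*s^4 - 13*s^3 - 64*s^2 - 48*s) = s*(s + 1)*(s^4 + 4*s^3 - 13*s^2 - 64*s - 48) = s*(s + 1)*(s + 3)*(s^3 + s^2 - 16*s - 16) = s*(s + 1)*(s + 3)*(s + 4)*(s^2 - 3*s - 4) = s*(s - 4)*(s + 1)*(s + 3)*(s + 4)*(s + 1)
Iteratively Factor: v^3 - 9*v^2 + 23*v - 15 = (v - 3)*(v^2 - 6*v + 5) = (v - 5)*(v - 3)*(v - 1)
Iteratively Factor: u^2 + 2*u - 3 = (u + 3)*(u - 1)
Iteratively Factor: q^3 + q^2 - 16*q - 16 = (q + 1)*(q^2 - 16) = (q + 1)*(q + 4)*(q - 4)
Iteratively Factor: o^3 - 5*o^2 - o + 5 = (o - 5)*(o^2 - 1) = (o - 5)*(o - 1)*(o + 1)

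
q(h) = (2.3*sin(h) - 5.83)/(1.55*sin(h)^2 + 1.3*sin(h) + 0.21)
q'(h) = (-3.1*sin(h)*cos(h) - 1.3*cos(h))*(2.3*sin(h) - 5.83)/(1.55*sin(h)^2 + 1.3*sin(h) + 0.21)^2 + 2.3*cos(h)/(1.55*sin(h)^2 + 1.3*sin(h) + 0.21) = (-3.565*sin(h)^2 + 18.073*sin(h) + 8.062)*cos(h)/(2.4025*sin(h)^4 + 4.03*sin(h)^3 + 2.341*sin(h)^2 + 0.546*sin(h) + 0.0441)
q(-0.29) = 185.38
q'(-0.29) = 2036.18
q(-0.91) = -51.05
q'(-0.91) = -230.58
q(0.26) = -8.10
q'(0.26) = 28.83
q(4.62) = -17.95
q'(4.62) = 6.07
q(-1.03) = -33.24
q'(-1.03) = -93.95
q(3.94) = -100.99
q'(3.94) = 854.32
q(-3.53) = -5.36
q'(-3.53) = -15.58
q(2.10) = -1.55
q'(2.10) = -1.71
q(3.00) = -12.97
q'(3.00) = -57.96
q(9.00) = -4.84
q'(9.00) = -13.34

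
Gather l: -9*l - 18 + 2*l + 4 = -7*l - 14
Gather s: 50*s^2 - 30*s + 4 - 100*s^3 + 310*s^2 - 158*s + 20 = -100*s^3 + 360*s^2 - 188*s + 24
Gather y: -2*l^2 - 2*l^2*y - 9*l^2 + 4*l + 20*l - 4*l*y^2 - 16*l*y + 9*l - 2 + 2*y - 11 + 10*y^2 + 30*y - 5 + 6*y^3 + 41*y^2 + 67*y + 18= -11*l^2 + 33*l + 6*y^3 + y^2*(51 - 4*l) + y*(-2*l^2 - 16*l + 99)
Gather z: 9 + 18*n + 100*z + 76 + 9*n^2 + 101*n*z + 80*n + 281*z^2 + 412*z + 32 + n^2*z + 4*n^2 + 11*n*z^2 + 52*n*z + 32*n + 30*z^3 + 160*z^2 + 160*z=13*n^2 + 130*n + 30*z^3 + z^2*(11*n + 441) + z*(n^2 + 153*n + 672) + 117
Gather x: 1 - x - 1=-x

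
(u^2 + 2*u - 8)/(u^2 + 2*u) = (u^2 + 2*u - 8)/(u*(u + 2))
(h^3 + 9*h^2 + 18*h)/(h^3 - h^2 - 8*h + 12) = h*(h + 6)/(h^2 - 4*h + 4)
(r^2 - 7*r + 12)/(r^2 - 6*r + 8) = (r - 3)/(r - 2)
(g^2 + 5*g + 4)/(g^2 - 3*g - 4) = (g + 4)/(g - 4)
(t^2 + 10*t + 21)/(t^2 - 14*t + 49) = (t^2 + 10*t + 21)/(t^2 - 14*t + 49)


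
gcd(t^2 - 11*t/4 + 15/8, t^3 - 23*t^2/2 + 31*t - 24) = t - 3/2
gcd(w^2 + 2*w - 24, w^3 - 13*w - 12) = w - 4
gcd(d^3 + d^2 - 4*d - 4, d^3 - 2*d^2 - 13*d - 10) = d^2 + 3*d + 2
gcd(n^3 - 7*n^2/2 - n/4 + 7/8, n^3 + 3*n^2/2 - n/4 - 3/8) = n^2 - 1/4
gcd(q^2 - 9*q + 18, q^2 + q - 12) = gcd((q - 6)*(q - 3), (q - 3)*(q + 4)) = q - 3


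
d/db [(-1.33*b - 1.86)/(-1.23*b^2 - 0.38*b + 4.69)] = (1.6359*b^2 + 0.5054*b - (1.33*b + 1.86)*(2.46*b + 0.38) - 6.2377)/(1.23*b^2 + 0.38*b - 4.69)^2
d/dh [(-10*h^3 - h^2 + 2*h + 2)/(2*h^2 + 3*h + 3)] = h*(-20*h^3 - 60*h^2 - 97*h - 14)/(4*h^4 + 12*h^3 + 21*h^2 + 18*h + 9)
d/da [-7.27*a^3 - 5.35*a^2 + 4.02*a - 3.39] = -21.81*a^2 - 10.7*a + 4.02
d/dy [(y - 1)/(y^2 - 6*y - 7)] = (y^2 - 6*y - 2*(y - 3)*(y - 1) - 7)/(-y^2 + 6*y + 7)^2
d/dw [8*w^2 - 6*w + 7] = 16*w - 6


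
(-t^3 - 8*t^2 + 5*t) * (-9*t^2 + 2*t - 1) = 9*t^5 + 70*t^4 - 60*t^3 + 18*t^2 - 5*t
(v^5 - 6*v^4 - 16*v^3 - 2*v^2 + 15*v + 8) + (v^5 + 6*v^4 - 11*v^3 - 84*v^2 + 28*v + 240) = 2*v^5 - 27*v^3 - 86*v^2 + 43*v + 248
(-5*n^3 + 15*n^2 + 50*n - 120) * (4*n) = -20*n^4 + 60*n^3 + 200*n^2 - 480*n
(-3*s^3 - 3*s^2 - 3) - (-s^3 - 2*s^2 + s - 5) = -2*s^3 - s^2 - s + 2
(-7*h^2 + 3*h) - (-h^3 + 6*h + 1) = h^3 - 7*h^2 - 3*h - 1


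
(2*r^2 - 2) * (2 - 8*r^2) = -16*r^4 + 20*r^2 - 4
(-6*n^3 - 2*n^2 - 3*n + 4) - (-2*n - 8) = -6*n^3 - 2*n^2 - n + 12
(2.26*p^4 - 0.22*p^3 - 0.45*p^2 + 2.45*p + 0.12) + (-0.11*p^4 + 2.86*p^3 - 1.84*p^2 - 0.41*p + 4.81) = 2.15*p^4 + 2.64*p^3 - 2.29*p^2 + 2.04*p + 4.93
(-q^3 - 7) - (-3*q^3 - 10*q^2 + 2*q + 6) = 2*q^3 + 10*q^2 - 2*q - 13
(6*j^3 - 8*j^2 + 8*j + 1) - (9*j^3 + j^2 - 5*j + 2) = -3*j^3 - 9*j^2 + 13*j - 1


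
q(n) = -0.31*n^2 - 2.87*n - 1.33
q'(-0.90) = -2.31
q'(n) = -0.62*n - 2.87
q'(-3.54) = -0.68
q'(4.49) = -5.65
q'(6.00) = -6.59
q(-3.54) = 4.95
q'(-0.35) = -2.65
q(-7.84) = 2.12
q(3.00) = -12.73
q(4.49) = -20.47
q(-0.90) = 1.00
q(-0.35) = -0.36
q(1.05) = -4.69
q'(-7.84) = 1.99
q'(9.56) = -8.80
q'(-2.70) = -1.20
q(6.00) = -29.71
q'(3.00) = -4.73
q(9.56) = -57.10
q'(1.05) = -3.52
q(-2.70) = 4.16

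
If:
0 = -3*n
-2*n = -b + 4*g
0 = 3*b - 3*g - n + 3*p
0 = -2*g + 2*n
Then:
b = 0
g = 0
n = 0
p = 0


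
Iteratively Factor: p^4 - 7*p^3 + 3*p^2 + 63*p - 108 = (p - 4)*(p^3 - 3*p^2 - 9*p + 27) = (p - 4)*(p - 3)*(p^2 - 9) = (p - 4)*(p - 3)^2*(p + 3)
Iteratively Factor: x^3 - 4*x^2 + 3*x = (x - 3)*(x^2 - x) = (x - 3)*(x - 1)*(x)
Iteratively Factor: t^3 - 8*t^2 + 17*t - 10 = (t - 1)*(t^2 - 7*t + 10) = (t - 5)*(t - 1)*(t - 2)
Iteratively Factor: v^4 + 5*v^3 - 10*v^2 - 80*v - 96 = (v + 4)*(v^3 + v^2 - 14*v - 24) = (v + 3)*(v + 4)*(v^2 - 2*v - 8) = (v + 2)*(v + 3)*(v + 4)*(v - 4)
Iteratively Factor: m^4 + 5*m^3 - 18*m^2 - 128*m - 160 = (m + 4)*(m^3 + m^2 - 22*m - 40) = (m + 4)^2*(m^2 - 3*m - 10) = (m + 2)*(m + 4)^2*(m - 5)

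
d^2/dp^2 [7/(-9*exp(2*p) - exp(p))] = 7*((9*exp(p) + 1)*(36*exp(p) + 1) - 2*(18*exp(p) + 1)^2)*exp(-p)/(9*exp(p) + 1)^3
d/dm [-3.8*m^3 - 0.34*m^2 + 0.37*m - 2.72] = -11.4*m^2 - 0.68*m + 0.37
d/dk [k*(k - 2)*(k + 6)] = 3*k^2 + 8*k - 12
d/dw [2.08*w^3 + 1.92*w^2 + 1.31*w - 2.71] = 6.24*w^2 + 3.84*w + 1.31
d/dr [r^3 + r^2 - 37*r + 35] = 3*r^2 + 2*r - 37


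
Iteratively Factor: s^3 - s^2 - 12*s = (s + 3)*(s^2 - 4*s) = (s - 4)*(s + 3)*(s)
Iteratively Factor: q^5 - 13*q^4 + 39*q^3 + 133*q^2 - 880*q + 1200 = (q - 5)*(q^4 - 8*q^3 - q^2 + 128*q - 240) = (q - 5)*(q - 3)*(q^3 - 5*q^2 - 16*q + 80) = (q - 5)*(q - 4)*(q - 3)*(q^2 - q - 20) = (q - 5)*(q - 4)*(q - 3)*(q + 4)*(q - 5)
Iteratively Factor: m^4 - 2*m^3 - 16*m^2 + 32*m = (m - 4)*(m^3 + 2*m^2 - 8*m) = (m - 4)*(m + 4)*(m^2 - 2*m) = m*(m - 4)*(m + 4)*(m - 2)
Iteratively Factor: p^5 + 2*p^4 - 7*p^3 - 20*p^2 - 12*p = (p + 2)*(p^4 - 7*p^2 - 6*p) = p*(p + 2)*(p^3 - 7*p - 6) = p*(p - 3)*(p + 2)*(p^2 + 3*p + 2) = p*(p - 3)*(p + 1)*(p + 2)*(p + 2)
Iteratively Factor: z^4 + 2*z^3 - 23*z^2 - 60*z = (z - 5)*(z^3 + 7*z^2 + 12*z) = (z - 5)*(z + 4)*(z^2 + 3*z) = z*(z - 5)*(z + 4)*(z + 3)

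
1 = 1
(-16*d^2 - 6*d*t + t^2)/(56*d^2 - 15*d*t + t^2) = (2*d + t)/(-7*d + t)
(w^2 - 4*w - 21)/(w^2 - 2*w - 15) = (w - 7)/(w - 5)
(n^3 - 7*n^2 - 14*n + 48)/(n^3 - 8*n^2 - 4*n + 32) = (n + 3)/(n + 2)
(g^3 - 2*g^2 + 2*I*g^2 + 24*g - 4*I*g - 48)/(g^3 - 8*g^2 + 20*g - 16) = (g^2 + 2*I*g + 24)/(g^2 - 6*g + 8)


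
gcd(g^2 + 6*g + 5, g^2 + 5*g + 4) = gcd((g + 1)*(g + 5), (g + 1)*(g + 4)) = g + 1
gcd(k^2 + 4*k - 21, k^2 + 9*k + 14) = k + 7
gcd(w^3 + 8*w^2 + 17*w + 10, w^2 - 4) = w + 2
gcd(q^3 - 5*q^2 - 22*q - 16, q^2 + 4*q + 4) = q + 2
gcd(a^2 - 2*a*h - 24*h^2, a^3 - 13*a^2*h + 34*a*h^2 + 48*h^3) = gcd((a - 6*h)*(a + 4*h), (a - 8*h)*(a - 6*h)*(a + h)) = a - 6*h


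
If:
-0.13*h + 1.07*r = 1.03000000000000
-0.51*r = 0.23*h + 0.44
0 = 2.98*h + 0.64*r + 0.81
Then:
No Solution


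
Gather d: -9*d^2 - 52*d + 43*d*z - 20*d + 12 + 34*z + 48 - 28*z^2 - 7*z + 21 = -9*d^2 + d*(43*z - 72) - 28*z^2 + 27*z + 81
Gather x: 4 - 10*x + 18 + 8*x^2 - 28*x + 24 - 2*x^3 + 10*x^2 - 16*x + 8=-2*x^3 + 18*x^2 - 54*x + 54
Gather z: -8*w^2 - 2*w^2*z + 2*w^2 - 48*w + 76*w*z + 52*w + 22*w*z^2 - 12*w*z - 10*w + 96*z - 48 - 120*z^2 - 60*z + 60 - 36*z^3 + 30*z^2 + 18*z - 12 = -6*w^2 - 6*w - 36*z^3 + z^2*(22*w - 90) + z*(-2*w^2 + 64*w + 54)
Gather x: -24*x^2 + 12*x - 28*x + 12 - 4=-24*x^2 - 16*x + 8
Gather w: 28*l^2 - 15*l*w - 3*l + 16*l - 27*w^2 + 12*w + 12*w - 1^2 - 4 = 28*l^2 + 13*l - 27*w^2 + w*(24 - 15*l) - 5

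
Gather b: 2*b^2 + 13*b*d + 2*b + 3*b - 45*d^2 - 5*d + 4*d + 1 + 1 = 2*b^2 + b*(13*d + 5) - 45*d^2 - d + 2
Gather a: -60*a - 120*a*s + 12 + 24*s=a*(-120*s - 60) + 24*s + 12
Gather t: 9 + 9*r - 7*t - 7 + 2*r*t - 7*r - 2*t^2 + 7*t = 2*r*t + 2*r - 2*t^2 + 2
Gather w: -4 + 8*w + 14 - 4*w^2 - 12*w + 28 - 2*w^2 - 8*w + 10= -6*w^2 - 12*w + 48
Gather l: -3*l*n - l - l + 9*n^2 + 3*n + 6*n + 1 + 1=l*(-3*n - 2) + 9*n^2 + 9*n + 2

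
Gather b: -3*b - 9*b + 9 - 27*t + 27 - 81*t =-12*b - 108*t + 36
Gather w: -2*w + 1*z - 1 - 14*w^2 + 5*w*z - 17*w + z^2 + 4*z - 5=-14*w^2 + w*(5*z - 19) + z^2 + 5*z - 6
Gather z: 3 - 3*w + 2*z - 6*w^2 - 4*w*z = -6*w^2 - 3*w + z*(2 - 4*w) + 3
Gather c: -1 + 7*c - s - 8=7*c - s - 9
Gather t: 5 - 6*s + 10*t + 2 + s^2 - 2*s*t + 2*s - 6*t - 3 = s^2 - 4*s + t*(4 - 2*s) + 4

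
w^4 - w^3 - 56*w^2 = w^2*(w - 8)*(w + 7)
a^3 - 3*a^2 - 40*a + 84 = (a - 7)*(a - 2)*(a + 6)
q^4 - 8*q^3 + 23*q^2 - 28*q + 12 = (q - 3)*(q - 2)^2*(q - 1)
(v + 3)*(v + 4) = v^2 + 7*v + 12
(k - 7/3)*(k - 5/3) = k^2 - 4*k + 35/9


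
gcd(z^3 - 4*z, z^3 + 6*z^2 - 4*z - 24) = z^2 - 4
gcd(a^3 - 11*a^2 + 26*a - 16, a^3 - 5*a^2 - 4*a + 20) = a - 2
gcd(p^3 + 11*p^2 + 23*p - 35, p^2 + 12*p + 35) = p^2 + 12*p + 35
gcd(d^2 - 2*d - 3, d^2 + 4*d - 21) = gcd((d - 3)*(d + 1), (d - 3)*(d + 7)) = d - 3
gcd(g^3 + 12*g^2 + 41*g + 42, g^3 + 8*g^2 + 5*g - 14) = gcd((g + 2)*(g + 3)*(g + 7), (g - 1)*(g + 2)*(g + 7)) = g^2 + 9*g + 14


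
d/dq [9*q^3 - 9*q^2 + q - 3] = 27*q^2 - 18*q + 1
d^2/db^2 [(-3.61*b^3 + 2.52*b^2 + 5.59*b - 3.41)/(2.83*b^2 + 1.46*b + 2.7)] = (-7.105427357601e-15*b^4 + 108.493098*b^3 - 364.777734*b^2 - 498.717168*b + 30.244148)/(22.665187*b^6 + 35.078982*b^5 + 82.969374*b^4 + 70.047296*b^3 + 79.15806*b^2 + 31.9302*b + 19.683)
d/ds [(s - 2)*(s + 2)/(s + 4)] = (s^2 + 8*s + 4)/(s^2 + 8*s + 16)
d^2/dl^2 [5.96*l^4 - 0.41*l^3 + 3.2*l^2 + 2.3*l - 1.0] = 71.52*l^2 - 2.46*l + 6.4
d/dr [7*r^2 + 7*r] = 14*r + 7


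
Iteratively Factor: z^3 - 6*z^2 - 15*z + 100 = (z - 5)*(z^2 - z - 20) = (z - 5)*(z + 4)*(z - 5)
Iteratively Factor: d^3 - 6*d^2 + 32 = (d - 4)*(d^2 - 2*d - 8) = (d - 4)^2*(d + 2)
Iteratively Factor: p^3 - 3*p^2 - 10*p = (p + 2)*(p^2 - 5*p) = p*(p + 2)*(p - 5)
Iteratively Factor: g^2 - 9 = (g - 3)*(g + 3)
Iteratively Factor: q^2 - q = (q - 1)*(q)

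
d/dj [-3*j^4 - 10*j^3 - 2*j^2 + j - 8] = -12*j^3 - 30*j^2 - 4*j + 1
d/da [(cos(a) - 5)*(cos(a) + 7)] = -2*(cos(a) + 1)*sin(a)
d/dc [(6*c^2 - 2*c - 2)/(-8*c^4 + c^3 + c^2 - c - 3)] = 2*((1 - 6*c)*(8*c^4 - c^3 - c^2 + c + 3) - (-3*c^2 + c + 1)*(32*c^3 - 3*c^2 - 2*c + 1))/(8*c^4 - c^3 - c^2 + c + 3)^2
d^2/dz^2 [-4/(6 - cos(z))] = 4*(sin(z)^2 - 6*cos(z) + 1)/(cos(z) - 6)^3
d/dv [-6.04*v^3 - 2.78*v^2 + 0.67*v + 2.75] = -18.12*v^2 - 5.56*v + 0.67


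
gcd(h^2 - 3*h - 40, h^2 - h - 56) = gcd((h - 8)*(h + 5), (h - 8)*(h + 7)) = h - 8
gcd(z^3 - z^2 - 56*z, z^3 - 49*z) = z^2 + 7*z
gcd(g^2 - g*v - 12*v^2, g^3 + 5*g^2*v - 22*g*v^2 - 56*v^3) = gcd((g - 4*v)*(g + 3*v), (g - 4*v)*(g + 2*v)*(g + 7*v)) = -g + 4*v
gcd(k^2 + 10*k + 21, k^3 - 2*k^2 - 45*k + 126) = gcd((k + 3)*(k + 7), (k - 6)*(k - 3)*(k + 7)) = k + 7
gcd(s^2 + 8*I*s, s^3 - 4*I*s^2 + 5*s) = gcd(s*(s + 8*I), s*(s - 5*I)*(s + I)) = s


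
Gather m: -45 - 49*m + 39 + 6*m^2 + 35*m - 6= 6*m^2 - 14*m - 12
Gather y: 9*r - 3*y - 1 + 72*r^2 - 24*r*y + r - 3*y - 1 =72*r^2 + 10*r + y*(-24*r - 6) - 2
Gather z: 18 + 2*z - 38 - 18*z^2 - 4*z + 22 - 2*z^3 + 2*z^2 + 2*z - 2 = -2*z^3 - 16*z^2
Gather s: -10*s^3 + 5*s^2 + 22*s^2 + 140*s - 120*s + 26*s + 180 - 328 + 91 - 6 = -10*s^3 + 27*s^2 + 46*s - 63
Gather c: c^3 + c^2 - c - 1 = c^3 + c^2 - c - 1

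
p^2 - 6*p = p*(p - 6)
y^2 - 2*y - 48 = (y - 8)*(y + 6)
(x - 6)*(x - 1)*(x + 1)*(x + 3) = x^4 - 3*x^3 - 19*x^2 + 3*x + 18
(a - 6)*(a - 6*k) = a^2 - 6*a*k - 6*a + 36*k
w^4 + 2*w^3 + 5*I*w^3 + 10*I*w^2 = w^2*(w + 2)*(w + 5*I)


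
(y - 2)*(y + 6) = y^2 + 4*y - 12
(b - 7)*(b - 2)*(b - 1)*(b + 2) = b^4 - 8*b^3 + 3*b^2 + 32*b - 28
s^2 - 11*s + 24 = (s - 8)*(s - 3)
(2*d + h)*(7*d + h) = 14*d^2 + 9*d*h + h^2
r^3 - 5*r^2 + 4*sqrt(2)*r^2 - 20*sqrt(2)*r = r*(r - 5)*(r + 4*sqrt(2))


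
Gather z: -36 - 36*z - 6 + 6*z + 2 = -30*z - 40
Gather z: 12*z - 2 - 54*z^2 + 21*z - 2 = -54*z^2 + 33*z - 4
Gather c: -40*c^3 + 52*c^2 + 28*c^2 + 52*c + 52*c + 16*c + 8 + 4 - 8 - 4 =-40*c^3 + 80*c^2 + 120*c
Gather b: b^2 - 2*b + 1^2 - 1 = b^2 - 2*b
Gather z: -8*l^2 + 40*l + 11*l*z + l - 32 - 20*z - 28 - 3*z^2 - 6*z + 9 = -8*l^2 + 41*l - 3*z^2 + z*(11*l - 26) - 51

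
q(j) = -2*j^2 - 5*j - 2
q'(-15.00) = 55.00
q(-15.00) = -377.00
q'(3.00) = -17.00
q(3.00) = -35.00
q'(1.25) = -10.00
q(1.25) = -11.38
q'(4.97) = -24.88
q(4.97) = -76.25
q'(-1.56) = 1.24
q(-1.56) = 0.93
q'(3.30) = -18.20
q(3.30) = -40.28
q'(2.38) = -14.52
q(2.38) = -25.23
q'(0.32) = -6.28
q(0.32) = -3.80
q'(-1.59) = 1.36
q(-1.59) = 0.89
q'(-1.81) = 2.24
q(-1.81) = 0.50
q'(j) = -4*j - 5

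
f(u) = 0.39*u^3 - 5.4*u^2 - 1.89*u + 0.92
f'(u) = 1.17*u^2 - 10.8*u - 1.89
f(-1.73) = -13.99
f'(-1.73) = 20.30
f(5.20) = -100.09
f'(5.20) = -26.41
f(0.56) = -1.76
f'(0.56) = -7.57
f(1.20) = -8.45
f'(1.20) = -13.17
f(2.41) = -29.54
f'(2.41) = -21.12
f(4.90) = -92.11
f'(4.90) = -26.72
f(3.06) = -44.25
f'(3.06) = -23.98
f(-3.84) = -93.53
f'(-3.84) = 56.83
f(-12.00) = -1427.92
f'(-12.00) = 296.19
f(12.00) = -125.44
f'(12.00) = 36.99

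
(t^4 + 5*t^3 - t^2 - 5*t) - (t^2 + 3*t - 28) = t^4 + 5*t^3 - 2*t^2 - 8*t + 28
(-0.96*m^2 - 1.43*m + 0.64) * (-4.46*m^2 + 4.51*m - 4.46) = 4.2816*m^4 + 2.0482*m^3 - 5.0221*m^2 + 9.2642*m - 2.8544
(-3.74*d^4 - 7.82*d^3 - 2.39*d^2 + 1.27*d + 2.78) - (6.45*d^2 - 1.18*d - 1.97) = -3.74*d^4 - 7.82*d^3 - 8.84*d^2 + 2.45*d + 4.75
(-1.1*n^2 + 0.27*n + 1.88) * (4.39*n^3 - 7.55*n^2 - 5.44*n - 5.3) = -4.829*n^5 + 9.4903*n^4 + 12.1987*n^3 - 9.8328*n^2 - 11.6582*n - 9.964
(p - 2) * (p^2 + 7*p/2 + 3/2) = p^3 + 3*p^2/2 - 11*p/2 - 3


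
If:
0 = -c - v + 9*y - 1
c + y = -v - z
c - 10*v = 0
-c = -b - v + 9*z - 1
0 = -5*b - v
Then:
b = 1/252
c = -25/126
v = -5/252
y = 197/2268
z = 149/1134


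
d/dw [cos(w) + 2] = -sin(w)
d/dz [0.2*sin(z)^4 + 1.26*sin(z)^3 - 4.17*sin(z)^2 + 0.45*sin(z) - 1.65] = (0.8*sin(z)^3 + 3.78*sin(z)^2 - 8.34*sin(z) + 0.45)*cos(z)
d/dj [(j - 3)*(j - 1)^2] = (j - 1)*(3*j - 7)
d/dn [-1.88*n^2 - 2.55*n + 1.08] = -3.76*n - 2.55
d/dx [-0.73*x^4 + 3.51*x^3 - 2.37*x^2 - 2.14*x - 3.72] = -2.92*x^3 + 10.53*x^2 - 4.74*x - 2.14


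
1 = 1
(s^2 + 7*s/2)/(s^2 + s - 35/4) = 2*s/(2*s - 5)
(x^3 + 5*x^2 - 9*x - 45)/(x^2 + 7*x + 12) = (x^2 + 2*x - 15)/(x + 4)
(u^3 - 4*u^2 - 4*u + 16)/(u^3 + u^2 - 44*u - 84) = (u^2 - 6*u + 8)/(u^2 - u - 42)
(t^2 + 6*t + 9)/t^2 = 1 + 6/t + 9/t^2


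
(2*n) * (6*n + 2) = 12*n^2 + 4*n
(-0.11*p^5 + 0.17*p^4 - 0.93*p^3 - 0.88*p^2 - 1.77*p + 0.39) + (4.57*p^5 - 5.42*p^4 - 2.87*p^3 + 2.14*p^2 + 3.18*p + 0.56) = 4.46*p^5 - 5.25*p^4 - 3.8*p^3 + 1.26*p^2 + 1.41*p + 0.95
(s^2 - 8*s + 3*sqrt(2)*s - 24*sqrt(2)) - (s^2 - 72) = -8*s + 3*sqrt(2)*s - 24*sqrt(2) + 72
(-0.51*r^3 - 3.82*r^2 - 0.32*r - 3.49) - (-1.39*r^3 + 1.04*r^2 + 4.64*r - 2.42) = 0.88*r^3 - 4.86*r^2 - 4.96*r - 1.07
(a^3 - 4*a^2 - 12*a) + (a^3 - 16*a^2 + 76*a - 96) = 2*a^3 - 20*a^2 + 64*a - 96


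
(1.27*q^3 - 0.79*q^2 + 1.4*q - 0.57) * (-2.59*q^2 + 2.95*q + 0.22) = -3.2893*q^5 + 5.7926*q^4 - 5.6771*q^3 + 5.4325*q^2 - 1.3735*q - 0.1254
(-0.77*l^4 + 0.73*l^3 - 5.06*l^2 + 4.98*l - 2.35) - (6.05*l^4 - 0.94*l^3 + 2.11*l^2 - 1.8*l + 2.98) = -6.82*l^4 + 1.67*l^3 - 7.17*l^2 + 6.78*l - 5.33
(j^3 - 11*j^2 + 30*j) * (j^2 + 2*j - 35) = j^5 - 9*j^4 - 27*j^3 + 445*j^2 - 1050*j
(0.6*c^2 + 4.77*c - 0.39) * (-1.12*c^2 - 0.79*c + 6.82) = -0.672*c^4 - 5.8164*c^3 + 0.7605*c^2 + 32.8395*c - 2.6598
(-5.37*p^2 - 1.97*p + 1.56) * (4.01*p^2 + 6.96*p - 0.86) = -21.5337*p^4 - 45.2749*p^3 - 2.8374*p^2 + 12.5518*p - 1.3416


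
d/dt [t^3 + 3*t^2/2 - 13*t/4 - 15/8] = 3*t^2 + 3*t - 13/4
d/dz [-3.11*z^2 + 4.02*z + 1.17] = 4.02 - 6.22*z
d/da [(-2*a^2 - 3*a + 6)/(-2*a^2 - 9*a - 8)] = 2*(6*a^2 + 28*a + 39)/(4*a^4 + 36*a^3 + 113*a^2 + 144*a + 64)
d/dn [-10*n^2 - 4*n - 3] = -20*n - 4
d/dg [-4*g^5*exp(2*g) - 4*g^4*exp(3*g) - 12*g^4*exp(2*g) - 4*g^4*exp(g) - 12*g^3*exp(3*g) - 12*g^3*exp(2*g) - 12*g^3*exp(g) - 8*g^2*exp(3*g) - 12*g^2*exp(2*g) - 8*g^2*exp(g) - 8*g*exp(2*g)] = 4*(-2*g^5*exp(g) - 3*g^4*exp(2*g) - 11*g^4*exp(g) - g^4 - 13*g^3*exp(2*g) - 18*g^3*exp(g) - 7*g^3 - 15*g^2*exp(2*g) - 15*g^2*exp(g) - 11*g^2 - 4*g*exp(2*g) - 10*g*exp(g) - 4*g - 2*exp(g))*exp(g)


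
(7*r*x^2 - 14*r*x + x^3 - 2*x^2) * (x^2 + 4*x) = 7*r*x^4 + 14*r*x^3 - 56*r*x^2 + x^5 + 2*x^4 - 8*x^3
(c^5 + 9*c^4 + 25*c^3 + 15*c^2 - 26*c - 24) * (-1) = -c^5 - 9*c^4 - 25*c^3 - 15*c^2 + 26*c + 24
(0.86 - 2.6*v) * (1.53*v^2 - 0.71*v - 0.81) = -3.978*v^3 + 3.1618*v^2 + 1.4954*v - 0.6966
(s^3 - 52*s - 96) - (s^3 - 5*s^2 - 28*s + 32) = 5*s^2 - 24*s - 128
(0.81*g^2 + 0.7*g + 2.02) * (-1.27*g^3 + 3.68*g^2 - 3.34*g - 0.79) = -1.0287*g^5 + 2.0918*g^4 - 2.6948*g^3 + 4.4557*g^2 - 7.2998*g - 1.5958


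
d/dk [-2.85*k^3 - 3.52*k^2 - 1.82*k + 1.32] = -8.55*k^2 - 7.04*k - 1.82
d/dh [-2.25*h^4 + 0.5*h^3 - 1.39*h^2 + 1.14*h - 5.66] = -9.0*h^3 + 1.5*h^2 - 2.78*h + 1.14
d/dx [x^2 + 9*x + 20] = 2*x + 9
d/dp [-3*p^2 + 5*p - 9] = 5 - 6*p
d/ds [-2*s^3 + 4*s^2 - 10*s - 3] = -6*s^2 + 8*s - 10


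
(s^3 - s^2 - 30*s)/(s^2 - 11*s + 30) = s*(s + 5)/(s - 5)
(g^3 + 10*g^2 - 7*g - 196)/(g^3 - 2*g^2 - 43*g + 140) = (g + 7)/(g - 5)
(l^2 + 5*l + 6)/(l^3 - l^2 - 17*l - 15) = (l + 2)/(l^2 - 4*l - 5)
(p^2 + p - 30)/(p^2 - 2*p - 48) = (p - 5)/(p - 8)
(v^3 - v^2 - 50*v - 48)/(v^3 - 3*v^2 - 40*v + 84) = (v^2 - 7*v - 8)/(v^2 - 9*v + 14)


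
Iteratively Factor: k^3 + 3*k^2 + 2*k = (k + 1)*(k^2 + 2*k) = k*(k + 1)*(k + 2)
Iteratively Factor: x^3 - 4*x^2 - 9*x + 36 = (x + 3)*(x^2 - 7*x + 12) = (x - 4)*(x + 3)*(x - 3)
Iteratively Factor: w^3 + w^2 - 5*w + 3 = (w - 1)*(w^2 + 2*w - 3) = (w - 1)*(w + 3)*(w - 1)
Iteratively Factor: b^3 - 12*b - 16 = (b - 4)*(b^2 + 4*b + 4) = (b - 4)*(b + 2)*(b + 2)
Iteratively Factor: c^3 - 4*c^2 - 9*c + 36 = (c - 3)*(c^2 - c - 12) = (c - 3)*(c + 3)*(c - 4)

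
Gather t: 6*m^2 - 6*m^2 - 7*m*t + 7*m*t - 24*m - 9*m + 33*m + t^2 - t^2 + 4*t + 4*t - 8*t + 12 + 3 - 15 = 0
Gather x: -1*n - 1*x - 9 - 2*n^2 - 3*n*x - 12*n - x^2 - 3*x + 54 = -2*n^2 - 13*n - x^2 + x*(-3*n - 4) + 45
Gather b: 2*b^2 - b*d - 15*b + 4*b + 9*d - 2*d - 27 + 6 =2*b^2 + b*(-d - 11) + 7*d - 21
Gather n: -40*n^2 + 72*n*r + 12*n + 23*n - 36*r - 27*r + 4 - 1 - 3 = -40*n^2 + n*(72*r + 35) - 63*r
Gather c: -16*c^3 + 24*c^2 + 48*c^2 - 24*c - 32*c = -16*c^3 + 72*c^2 - 56*c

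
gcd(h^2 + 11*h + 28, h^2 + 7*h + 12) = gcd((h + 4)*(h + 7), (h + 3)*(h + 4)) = h + 4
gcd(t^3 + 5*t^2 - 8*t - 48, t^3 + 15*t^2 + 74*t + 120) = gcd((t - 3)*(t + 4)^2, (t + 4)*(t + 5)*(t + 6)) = t + 4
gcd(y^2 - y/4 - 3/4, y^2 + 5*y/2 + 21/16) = y + 3/4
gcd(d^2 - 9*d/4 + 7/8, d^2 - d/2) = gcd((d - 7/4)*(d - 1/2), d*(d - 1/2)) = d - 1/2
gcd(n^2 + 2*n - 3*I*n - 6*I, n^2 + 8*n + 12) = n + 2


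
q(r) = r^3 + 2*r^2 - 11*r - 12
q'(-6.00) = 73.00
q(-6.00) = -90.00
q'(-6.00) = 73.00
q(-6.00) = -90.00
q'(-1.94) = -7.47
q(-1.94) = 9.57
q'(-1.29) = -11.17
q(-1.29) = 3.37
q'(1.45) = 1.11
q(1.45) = -20.70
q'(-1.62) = -9.61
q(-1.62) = 6.82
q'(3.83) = 48.33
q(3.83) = 31.39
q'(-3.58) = 13.13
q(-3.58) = 7.13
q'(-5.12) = 47.16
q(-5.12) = -37.47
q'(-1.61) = -9.66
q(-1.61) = 6.72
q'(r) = 3*r^2 + 4*r - 11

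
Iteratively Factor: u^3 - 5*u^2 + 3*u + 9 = (u - 3)*(u^2 - 2*u - 3) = (u - 3)*(u + 1)*(u - 3)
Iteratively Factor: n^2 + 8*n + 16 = (n + 4)*(n + 4)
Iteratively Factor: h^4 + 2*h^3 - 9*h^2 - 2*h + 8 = (h - 1)*(h^3 + 3*h^2 - 6*h - 8) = (h - 1)*(h + 1)*(h^2 + 2*h - 8) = (h - 2)*(h - 1)*(h + 1)*(h + 4)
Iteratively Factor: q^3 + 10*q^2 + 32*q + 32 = (q + 2)*(q^2 + 8*q + 16) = (q + 2)*(q + 4)*(q + 4)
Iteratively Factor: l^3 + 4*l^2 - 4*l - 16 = (l - 2)*(l^2 + 6*l + 8) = (l - 2)*(l + 2)*(l + 4)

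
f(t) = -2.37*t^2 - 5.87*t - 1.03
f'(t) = -4.74*t - 5.87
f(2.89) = -37.79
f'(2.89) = -19.57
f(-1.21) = 2.60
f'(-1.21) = -0.13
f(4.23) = -68.27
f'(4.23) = -25.92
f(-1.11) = 2.57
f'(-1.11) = -0.61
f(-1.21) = 2.60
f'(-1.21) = -0.13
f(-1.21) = 2.60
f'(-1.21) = -0.13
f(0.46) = -4.23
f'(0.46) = -8.05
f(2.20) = -25.41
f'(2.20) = -16.30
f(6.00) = -121.57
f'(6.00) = -34.31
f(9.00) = -245.83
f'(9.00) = -48.53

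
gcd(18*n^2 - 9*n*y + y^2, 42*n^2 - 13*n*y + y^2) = -6*n + y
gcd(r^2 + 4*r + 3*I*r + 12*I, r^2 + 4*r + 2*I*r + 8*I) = r + 4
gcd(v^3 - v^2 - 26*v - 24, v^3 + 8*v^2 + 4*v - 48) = v + 4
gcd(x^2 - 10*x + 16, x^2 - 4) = x - 2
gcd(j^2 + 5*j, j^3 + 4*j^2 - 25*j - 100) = j + 5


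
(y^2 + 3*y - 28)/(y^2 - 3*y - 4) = (y + 7)/(y + 1)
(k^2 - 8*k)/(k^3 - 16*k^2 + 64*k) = 1/(k - 8)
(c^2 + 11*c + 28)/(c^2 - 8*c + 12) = (c^2 + 11*c + 28)/(c^2 - 8*c + 12)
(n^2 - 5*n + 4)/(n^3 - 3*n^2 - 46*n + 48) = (n - 4)/(n^2 - 2*n - 48)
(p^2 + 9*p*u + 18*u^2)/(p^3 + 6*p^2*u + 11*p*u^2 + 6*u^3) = (p + 6*u)/(p^2 + 3*p*u + 2*u^2)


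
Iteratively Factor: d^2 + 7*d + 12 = (d + 4)*(d + 3)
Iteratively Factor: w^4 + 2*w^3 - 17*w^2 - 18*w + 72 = (w - 2)*(w^3 + 4*w^2 - 9*w - 36) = (w - 2)*(w + 4)*(w^2 - 9) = (w - 2)*(w + 3)*(w + 4)*(w - 3)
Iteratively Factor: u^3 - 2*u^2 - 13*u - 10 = (u - 5)*(u^2 + 3*u + 2) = (u - 5)*(u + 1)*(u + 2)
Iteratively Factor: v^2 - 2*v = (v - 2)*(v)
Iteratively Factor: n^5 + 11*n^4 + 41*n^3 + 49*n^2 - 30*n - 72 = (n + 4)*(n^4 + 7*n^3 + 13*n^2 - 3*n - 18) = (n + 3)*(n + 4)*(n^3 + 4*n^2 + n - 6) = (n + 3)^2*(n + 4)*(n^2 + n - 2) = (n - 1)*(n + 3)^2*(n + 4)*(n + 2)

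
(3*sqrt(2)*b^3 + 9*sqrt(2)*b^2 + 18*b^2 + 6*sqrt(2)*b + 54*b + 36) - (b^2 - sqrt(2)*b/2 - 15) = 3*sqrt(2)*b^3 + 9*sqrt(2)*b^2 + 17*b^2 + 13*sqrt(2)*b/2 + 54*b + 51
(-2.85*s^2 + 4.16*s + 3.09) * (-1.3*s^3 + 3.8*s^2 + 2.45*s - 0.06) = 3.705*s^5 - 16.238*s^4 + 4.8085*s^3 + 22.105*s^2 + 7.3209*s - 0.1854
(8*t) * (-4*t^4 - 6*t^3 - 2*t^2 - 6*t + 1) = -32*t^5 - 48*t^4 - 16*t^3 - 48*t^2 + 8*t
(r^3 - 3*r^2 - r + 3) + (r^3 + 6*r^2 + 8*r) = 2*r^3 + 3*r^2 + 7*r + 3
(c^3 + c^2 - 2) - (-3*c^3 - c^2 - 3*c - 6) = 4*c^3 + 2*c^2 + 3*c + 4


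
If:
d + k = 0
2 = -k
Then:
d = 2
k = -2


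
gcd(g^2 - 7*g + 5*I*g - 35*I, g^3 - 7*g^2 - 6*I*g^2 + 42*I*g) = g - 7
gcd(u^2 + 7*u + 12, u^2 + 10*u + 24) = u + 4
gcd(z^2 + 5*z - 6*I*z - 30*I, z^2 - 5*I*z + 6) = z - 6*I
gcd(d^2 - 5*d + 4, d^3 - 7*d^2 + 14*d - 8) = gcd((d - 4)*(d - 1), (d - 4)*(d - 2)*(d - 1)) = d^2 - 5*d + 4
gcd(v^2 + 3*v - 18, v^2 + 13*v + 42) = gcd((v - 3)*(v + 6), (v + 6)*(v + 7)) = v + 6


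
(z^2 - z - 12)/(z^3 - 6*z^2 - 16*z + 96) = (z + 3)/(z^2 - 2*z - 24)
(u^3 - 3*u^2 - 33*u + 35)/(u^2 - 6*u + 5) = (u^2 - 2*u - 35)/(u - 5)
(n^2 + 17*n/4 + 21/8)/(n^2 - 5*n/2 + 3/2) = (8*n^2 + 34*n + 21)/(4*(2*n^2 - 5*n + 3))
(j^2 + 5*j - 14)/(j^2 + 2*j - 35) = (j - 2)/(j - 5)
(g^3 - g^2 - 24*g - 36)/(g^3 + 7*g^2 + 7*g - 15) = (g^2 - 4*g - 12)/(g^2 + 4*g - 5)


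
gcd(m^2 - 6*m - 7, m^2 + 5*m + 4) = m + 1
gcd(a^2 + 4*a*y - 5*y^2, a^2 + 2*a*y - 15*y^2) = a + 5*y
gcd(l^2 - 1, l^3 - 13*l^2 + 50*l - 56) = 1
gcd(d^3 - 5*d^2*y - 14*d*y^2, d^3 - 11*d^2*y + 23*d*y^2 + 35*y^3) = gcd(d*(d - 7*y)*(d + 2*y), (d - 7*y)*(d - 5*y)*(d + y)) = -d + 7*y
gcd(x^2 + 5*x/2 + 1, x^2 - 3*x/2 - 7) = x + 2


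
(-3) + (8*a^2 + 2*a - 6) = 8*a^2 + 2*a - 9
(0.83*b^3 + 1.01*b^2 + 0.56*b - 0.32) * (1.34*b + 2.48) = 1.1122*b^4 + 3.4118*b^3 + 3.2552*b^2 + 0.96*b - 0.7936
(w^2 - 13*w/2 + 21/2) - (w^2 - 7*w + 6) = w/2 + 9/2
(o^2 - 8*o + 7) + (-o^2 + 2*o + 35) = 42 - 6*o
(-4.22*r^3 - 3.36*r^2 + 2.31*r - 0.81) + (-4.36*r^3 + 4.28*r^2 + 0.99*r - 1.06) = -8.58*r^3 + 0.92*r^2 + 3.3*r - 1.87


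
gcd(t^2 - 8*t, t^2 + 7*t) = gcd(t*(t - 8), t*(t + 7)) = t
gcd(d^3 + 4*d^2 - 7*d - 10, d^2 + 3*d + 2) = d + 1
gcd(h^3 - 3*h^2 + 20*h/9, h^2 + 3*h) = h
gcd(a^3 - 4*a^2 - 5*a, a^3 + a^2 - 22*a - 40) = a - 5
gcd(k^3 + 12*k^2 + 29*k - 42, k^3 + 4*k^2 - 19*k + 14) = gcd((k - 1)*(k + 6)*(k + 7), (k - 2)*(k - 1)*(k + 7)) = k^2 + 6*k - 7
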